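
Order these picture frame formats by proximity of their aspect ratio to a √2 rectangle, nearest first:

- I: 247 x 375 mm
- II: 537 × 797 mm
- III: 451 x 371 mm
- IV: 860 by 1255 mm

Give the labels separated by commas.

IV, II, I, III

Ratios: I = 375 / 247 ≈ 1.518; II = 797 / 537 ≈ 1.484; III = 451 / 371 ≈ 1.216; IV = 1255 / 860 ≈ 1.459.
|Δ from 1.414|: I 0.104; II 0.070; III 0.198; IV 0.045.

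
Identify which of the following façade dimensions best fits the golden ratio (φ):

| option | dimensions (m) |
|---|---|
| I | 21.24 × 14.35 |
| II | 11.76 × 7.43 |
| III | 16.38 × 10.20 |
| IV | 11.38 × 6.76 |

III

Target golden ratio ≈ 1.618.
I: 1.480 (Δ0.138)  II: 1.583 (Δ0.035)  III: 1.606 (Δ0.012)  IV: 1.683 (Δ0.065)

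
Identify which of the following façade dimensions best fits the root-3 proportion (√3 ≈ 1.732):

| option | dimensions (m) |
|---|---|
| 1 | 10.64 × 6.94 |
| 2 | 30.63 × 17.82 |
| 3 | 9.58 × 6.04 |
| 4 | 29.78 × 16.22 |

Target root-3 ≈ 1.732.
1: 1.533 (Δ0.199)  2: 1.719 (Δ0.013)  3: 1.586 (Δ0.146)  4: 1.836 (Δ0.104)

2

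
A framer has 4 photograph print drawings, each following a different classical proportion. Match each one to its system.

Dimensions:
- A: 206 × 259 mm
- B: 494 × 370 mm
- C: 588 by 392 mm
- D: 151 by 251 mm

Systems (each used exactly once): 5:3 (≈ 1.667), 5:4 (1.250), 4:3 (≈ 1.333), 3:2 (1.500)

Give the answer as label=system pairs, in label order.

A=5:4, B=4:3, C=3:2, D=5:3

A = 259/206 ≈ 1.257 → 5:4 (1.250)
B = 494/370 ≈ 1.335 → 4:3 (1.333)
C = 588/392 ≈ 1.500 → 3:2 (1.500)
D = 251/151 ≈ 1.662 → 5:3 (1.667)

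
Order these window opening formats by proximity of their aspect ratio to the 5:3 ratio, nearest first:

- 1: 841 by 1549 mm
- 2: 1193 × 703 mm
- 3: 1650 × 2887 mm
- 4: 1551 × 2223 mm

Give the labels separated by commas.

2, 3, 1, 4

1: 1549/841 ≈ 1.842 → |1.842 − 1.667| = 0.175
2: 1193/703 ≈ 1.697 → |1.697 − 1.667| = 0.030
3: 2887/1650 ≈ 1.750 → |1.750 − 1.667| = 0.083
4: 2223/1551 ≈ 1.433 → |1.433 − 1.667| = 0.234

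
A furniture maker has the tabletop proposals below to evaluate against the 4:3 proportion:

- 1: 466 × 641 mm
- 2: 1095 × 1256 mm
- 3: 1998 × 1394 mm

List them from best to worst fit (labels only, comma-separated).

1: 641/466 ≈ 1.376 → |1.376 − 1.333| = 0.043
2: 1256/1095 ≈ 1.147 → |1.147 − 1.333| = 0.186
3: 1998/1394 ≈ 1.433 → |1.433 − 1.333| = 0.100

1, 3, 2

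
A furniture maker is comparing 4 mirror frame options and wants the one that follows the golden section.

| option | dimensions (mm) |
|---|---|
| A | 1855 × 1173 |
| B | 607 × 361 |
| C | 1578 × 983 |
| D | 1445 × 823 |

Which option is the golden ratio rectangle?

C

Target golden ratio ≈ 1.618.
A: 1.581 (Δ0.037)  B: 1.681 (Δ0.063)  C: 1.605 (Δ0.013)  D: 1.756 (Δ0.138)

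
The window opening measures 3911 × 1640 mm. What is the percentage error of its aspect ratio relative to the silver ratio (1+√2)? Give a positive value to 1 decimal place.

1.2%

Ratio = 3911 / 1640 ≈ 2.3848.
Ideal silver ratio ≈ 2.4142. |2.3848 − 2.4142| / 2.4142 ≈ 1.22% → 1.2%.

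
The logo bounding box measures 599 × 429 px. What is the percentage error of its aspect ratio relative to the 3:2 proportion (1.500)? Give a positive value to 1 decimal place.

6.9%

Ratio = 599 / 429 ≈ 1.3963.
Ideal 3:2 = 1.5000. |1.3963 − 1.5000| / 1.5000 ≈ 6.91% → 6.9%.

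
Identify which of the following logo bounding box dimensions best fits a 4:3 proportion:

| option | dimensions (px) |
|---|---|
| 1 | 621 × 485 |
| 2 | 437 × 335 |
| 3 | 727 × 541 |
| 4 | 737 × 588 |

Target 4:3 ≈ 1.333.
1: 1.280 (Δ0.053)  2: 1.304 (Δ0.029)  3: 1.344 (Δ0.011)  4: 1.253 (Δ0.080)

3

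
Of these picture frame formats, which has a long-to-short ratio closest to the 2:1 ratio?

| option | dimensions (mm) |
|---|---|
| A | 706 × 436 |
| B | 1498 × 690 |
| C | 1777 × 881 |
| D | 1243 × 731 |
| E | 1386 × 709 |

C

Target 2:1 ≈ 2.000.
A: 1.619 (Δ0.381)  B: 2.171 (Δ0.171)  C: 2.017 (Δ0.017)  D: 1.700 (Δ0.300)  E: 1.955 (Δ0.045)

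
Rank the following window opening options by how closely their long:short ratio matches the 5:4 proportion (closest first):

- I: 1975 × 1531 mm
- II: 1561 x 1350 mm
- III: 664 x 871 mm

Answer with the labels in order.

I, III, II

I: 1975/1531 ≈ 1.290 → |1.290 − 1.250| = 0.040
II: 1561/1350 ≈ 1.156 → |1.156 − 1.250| = 0.094
III: 871/664 ≈ 1.312 → |1.312 − 1.250| = 0.062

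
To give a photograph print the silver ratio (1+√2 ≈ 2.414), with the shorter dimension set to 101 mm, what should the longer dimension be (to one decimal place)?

243.8 mm

silver ratio ≈ 2.41421.
Longer side = 101 × 2.41421 ≈ 243.835 → 243.8 mm.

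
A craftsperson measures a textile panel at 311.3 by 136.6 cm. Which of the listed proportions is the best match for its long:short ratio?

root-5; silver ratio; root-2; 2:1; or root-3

root-5

Ratio = 311.3 / 136.6 ≈ 2.279.
Distances: root-5 2.236 (Δ 0.043); silver ratio 2.414 (Δ 0.135); root-2 1.414 (Δ 0.865); 2:1 2.000 (Δ 0.279); root-3 1.732 (Δ 0.547).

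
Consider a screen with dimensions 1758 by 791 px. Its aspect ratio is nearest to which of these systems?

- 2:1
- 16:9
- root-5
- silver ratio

root-5

Ratio = 1758 / 791 ≈ 2.223.
Distances: 2:1 2.000 (Δ 0.223); 16:9 1.778 (Δ 0.445); root-5 2.236 (Δ 0.013); silver ratio 2.414 (Δ 0.191).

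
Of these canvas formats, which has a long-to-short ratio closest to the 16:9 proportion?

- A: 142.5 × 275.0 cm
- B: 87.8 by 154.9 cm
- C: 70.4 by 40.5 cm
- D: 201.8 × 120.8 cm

B

Ratios (long/short): A ≈ 1.930; B ≈ 1.764; C ≈ 1.738; D ≈ 1.671.
16:9 ≈ 1.778; option B is nearest (Δ 0.014).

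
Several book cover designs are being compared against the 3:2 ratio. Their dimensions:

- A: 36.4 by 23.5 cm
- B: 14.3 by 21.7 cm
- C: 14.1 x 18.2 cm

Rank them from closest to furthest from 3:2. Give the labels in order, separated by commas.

B, A, C

Ratios: A = 36.4 / 23.5 ≈ 1.549; B = 21.7 / 14.3 ≈ 1.517; C = 18.2 / 14.1 ≈ 1.291.
|Δ from 1.500|: A 0.049; B 0.017; C 0.209.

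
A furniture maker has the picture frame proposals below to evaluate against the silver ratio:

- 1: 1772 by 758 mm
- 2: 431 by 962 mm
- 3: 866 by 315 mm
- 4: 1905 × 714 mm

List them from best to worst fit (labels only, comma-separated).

Ratios: 1 = 1772 / 758 ≈ 2.338; 2 = 962 / 431 ≈ 2.232; 3 = 866 / 315 ≈ 2.749; 4 = 1905 / 714 ≈ 2.668.
|Δ from 2.414|: 1 0.076; 2 0.182; 3 0.335; 4 0.254.

1, 2, 4, 3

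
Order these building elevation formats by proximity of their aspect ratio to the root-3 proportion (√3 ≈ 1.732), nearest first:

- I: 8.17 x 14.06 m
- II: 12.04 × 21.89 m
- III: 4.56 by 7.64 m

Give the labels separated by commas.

I, III, II

I: 14.06/8.17 ≈ 1.721 → |1.721 − 1.732| = 0.011
II: 21.89/12.04 ≈ 1.818 → |1.818 − 1.732| = 0.086
III: 7.64/4.56 ≈ 1.675 → |1.675 − 1.732| = 0.057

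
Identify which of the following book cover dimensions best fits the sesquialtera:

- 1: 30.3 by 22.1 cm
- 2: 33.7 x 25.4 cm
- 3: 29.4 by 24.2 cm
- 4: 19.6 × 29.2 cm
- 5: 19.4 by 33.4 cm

4

Target 3:2 ≈ 1.500.
1: 1.371 (Δ0.129)  2: 1.327 (Δ0.173)  3: 1.215 (Δ0.285)  4: 1.490 (Δ0.010)  5: 1.722 (Δ0.222)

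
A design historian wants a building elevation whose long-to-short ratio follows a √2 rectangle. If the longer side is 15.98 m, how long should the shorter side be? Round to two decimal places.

root-2 ≈ 1.41421.
Shorter side = 15.98 ÷ 1.41421 ≈ 11.2996 → 11.30 m.

11.30 m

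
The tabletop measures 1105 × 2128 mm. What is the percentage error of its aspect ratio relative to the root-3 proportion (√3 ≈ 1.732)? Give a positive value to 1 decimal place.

11.2%

Ratio = 2128 / 1105 ≈ 1.9258.
Ideal root-3 ≈ 1.7321. |1.9258 − 1.7321| / 1.7321 ≈ 11.18% → 11.2%.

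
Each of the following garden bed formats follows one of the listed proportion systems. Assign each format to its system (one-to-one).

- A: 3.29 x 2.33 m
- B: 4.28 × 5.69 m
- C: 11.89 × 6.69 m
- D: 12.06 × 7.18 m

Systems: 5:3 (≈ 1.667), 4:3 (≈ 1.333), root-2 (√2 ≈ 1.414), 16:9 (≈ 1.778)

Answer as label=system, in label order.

Ratios: A ≈ 1.412; B ≈ 1.329; C ≈ 1.777; D ≈ 1.680.
Targets: 5:3 ≈ 1.667; 4:3 ≈ 1.333; root-2 ≈ 1.414; 16:9 ≈ 1.778.

A=root-2, B=4:3, C=16:9, D=5:3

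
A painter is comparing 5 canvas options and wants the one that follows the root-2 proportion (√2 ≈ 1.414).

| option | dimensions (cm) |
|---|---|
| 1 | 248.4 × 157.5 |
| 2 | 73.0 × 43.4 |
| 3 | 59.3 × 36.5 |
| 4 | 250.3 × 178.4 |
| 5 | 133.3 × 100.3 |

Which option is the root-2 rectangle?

4

Target root-2 ≈ 1.414.
1: 1.577 (Δ0.163)  2: 1.682 (Δ0.268)  3: 1.625 (Δ0.211)  4: 1.403 (Δ0.011)  5: 1.329 (Δ0.085)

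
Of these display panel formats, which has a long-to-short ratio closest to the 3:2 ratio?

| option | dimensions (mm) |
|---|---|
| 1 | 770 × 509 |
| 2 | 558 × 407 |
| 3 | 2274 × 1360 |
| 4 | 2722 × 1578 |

Ratios (long/short): 1 ≈ 1.513; 2 ≈ 1.371; 3 ≈ 1.672; 4 ≈ 1.725.
3:2 ≈ 1.500; option 1 is nearest (Δ 0.013).

1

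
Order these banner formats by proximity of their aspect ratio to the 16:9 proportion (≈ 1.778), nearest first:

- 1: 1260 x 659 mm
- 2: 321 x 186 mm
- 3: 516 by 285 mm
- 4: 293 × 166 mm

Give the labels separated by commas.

1: 1260/659 ≈ 1.912 → |1.912 − 1.778| = 0.134
2: 321/186 ≈ 1.726 → |1.726 − 1.778| = 0.052
3: 516/285 ≈ 1.811 → |1.811 − 1.778| = 0.033
4: 293/166 ≈ 1.765 → |1.765 − 1.778| = 0.013

4, 3, 2, 1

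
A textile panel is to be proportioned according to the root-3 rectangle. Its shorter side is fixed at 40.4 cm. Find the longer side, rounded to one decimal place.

root-3 ≈ 1.73205.
Longer side = 40.4 × 1.73205 ≈ 69.975 → 70.0 cm.

70.0 cm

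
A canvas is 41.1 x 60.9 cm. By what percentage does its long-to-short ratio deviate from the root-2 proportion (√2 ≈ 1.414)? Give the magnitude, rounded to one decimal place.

4.8%

Ratio = 60.9 / 41.1 ≈ 1.4818.
Ideal root-2 ≈ 1.4142. |1.4818 − 1.4142| / 1.4142 ≈ 4.78% → 4.8%.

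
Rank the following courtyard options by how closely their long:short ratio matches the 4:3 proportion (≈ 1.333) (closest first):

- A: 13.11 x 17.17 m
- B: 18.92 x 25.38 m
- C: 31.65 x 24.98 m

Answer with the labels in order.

B, A, C

Ratios: A = 17.17 / 13.11 ≈ 1.310; B = 25.38 / 18.92 ≈ 1.341; C = 31.65 / 24.98 ≈ 1.267.
|Δ from 1.333|: A 0.023; B 0.008; C 0.066.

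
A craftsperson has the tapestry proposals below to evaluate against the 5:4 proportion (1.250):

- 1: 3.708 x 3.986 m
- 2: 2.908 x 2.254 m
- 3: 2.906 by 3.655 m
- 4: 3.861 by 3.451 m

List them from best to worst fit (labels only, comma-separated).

Ratios: 1 = 3.986 / 3.708 ≈ 1.075; 2 = 2.908 / 2.254 ≈ 1.290; 3 = 3.655 / 2.906 ≈ 1.258; 4 = 3.861 / 3.451 ≈ 1.119.
|Δ from 1.250|: 1 0.175; 2 0.040; 3 0.008; 4 0.131.

3, 2, 4, 1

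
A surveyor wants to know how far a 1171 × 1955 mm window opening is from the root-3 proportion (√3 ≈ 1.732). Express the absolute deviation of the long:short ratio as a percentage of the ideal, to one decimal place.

3.6%

Ratio = 1955 / 1171 ≈ 1.6695.
Ideal root-3 ≈ 1.7321. |1.6695 − 1.7321| / 1.7321 ≈ 3.61% → 3.6%.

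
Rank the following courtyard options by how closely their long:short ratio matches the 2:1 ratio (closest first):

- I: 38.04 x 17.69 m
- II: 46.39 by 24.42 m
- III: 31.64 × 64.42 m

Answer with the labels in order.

Ratios: I = 38.04 / 17.69 ≈ 2.150; II = 46.39 / 24.42 ≈ 1.900; III = 64.42 / 31.64 ≈ 2.036.
|Δ from 2.000|: I 0.150; II 0.100; III 0.036.

III, II, I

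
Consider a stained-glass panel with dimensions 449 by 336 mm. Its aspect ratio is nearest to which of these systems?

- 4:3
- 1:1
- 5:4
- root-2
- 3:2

Ratio = 449 / 336 ≈ 1.336.
Distances: 4:3 1.333 (Δ 0.003); 1:1 1.000 (Δ 0.336); 5:4 1.250 (Δ 0.086); root-2 1.414 (Δ 0.078); 3:2 1.500 (Δ 0.164).

4:3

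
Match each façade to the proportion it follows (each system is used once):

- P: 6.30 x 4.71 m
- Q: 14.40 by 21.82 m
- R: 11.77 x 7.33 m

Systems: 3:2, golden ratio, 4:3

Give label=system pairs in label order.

Ratios: P ≈ 1.338; Q ≈ 1.515; R ≈ 1.606.
Targets: 3:2 ≈ 1.500; golden ratio ≈ 1.618; 4:3 ≈ 1.333.

P=4:3, Q=3:2, R=golden ratio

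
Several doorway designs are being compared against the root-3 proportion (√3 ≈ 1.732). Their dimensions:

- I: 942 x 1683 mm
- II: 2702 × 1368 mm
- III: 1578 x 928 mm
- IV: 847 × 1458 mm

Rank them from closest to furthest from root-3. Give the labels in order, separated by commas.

Ratios: I = 1683 / 942 ≈ 1.787; II = 2702 / 1368 ≈ 1.975; III = 1578 / 928 ≈ 1.700; IV = 1458 / 847 ≈ 1.721.
|Δ from 1.732|: I 0.055; II 0.243; III 0.032; IV 0.011.

IV, III, I, II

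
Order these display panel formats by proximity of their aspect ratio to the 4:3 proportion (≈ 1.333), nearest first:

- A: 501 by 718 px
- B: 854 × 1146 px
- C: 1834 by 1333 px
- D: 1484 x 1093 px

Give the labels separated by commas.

A: 718/501 ≈ 1.433 → |1.433 − 1.333| = 0.100
B: 1146/854 ≈ 1.342 → |1.342 − 1.333| = 0.009
C: 1834/1333 ≈ 1.376 → |1.376 − 1.333| = 0.043
D: 1484/1093 ≈ 1.358 → |1.358 − 1.333| = 0.025

B, D, C, A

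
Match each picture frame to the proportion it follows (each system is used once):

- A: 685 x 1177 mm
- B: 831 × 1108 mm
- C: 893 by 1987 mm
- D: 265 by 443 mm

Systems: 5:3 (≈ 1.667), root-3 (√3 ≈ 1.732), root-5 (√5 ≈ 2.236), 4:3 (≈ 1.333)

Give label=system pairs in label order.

Ratios: A ≈ 1.718; B ≈ 1.333; C ≈ 2.225; D ≈ 1.672.
Targets: 5:3 ≈ 1.667; root-3 ≈ 1.732; root-5 ≈ 2.236; 4:3 ≈ 1.333.

A=root-3, B=4:3, C=root-5, D=5:3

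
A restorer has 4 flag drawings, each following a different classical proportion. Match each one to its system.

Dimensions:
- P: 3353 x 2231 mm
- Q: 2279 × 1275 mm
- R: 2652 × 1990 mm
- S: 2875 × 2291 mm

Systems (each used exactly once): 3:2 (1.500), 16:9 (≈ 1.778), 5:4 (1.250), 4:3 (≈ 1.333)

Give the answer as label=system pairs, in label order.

P = 3353/2231 ≈ 1.503 → 3:2 (1.500)
Q = 2279/1275 ≈ 1.787 → 16:9 (1.778)
R = 2652/1990 ≈ 1.333 → 4:3 (1.333)
S = 2875/2291 ≈ 1.255 → 5:4 (1.250)

P=3:2, Q=16:9, R=4:3, S=5:4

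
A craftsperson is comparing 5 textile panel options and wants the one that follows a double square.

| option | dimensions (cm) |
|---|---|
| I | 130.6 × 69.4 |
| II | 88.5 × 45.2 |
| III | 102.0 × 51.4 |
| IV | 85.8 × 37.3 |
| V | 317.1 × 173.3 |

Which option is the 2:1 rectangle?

III

Ratios (long/short): I ≈ 1.882; II ≈ 1.958; III ≈ 1.984; IV ≈ 2.300; V ≈ 1.830.
2:1 ≈ 2.000; option III is nearest (Δ 0.016).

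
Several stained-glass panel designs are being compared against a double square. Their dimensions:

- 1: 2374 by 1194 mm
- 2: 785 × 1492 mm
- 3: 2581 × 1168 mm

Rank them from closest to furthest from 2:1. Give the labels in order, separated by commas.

1, 2, 3

Ratios: 1 = 2374 / 1194 ≈ 1.988; 2 = 1492 / 785 ≈ 1.901; 3 = 2581 / 1168 ≈ 2.210.
|Δ from 2.000|: 1 0.012; 2 0.099; 3 0.210.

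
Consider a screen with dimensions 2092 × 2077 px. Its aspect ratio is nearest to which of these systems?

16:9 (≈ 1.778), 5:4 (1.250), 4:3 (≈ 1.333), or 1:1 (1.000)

Ratio = 2092 / 2077 ≈ 1.007.
Distances: 16:9 1.778 (Δ 0.771); 5:4 1.250 (Δ 0.243); 4:3 1.333 (Δ 0.326); 1:1 1.000 (Δ 0.007).

1:1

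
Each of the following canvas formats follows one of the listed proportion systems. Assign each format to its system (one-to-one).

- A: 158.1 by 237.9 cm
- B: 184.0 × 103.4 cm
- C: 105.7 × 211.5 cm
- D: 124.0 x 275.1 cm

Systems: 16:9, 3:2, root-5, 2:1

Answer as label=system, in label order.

A=3:2, B=16:9, C=2:1, D=root-5

A = 237.9/158.1 ≈ 1.505 → 3:2 (1.500)
B = 184.0/103.4 ≈ 1.779 → 16:9 (1.778)
C = 211.5/105.7 ≈ 2.001 → 2:1 (2.000)
D = 275.1/124.0 ≈ 2.219 → root-5 (2.236)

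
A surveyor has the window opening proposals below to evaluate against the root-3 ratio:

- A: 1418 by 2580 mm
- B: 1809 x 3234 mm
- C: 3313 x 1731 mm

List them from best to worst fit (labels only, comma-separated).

A: 2580/1418 ≈ 1.819 → |1.819 − 1.732| = 0.087
B: 3234/1809 ≈ 1.788 → |1.788 − 1.732| = 0.056
C: 3313/1731 ≈ 1.914 → |1.914 − 1.732| = 0.182

B, A, C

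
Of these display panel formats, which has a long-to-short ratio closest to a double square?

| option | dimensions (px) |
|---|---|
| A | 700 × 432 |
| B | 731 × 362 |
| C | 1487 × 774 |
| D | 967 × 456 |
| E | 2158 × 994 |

Ratios (long/short): A ≈ 1.620; B ≈ 2.019; C ≈ 1.921; D ≈ 2.121; E ≈ 2.171.
2:1 ≈ 2.000; option B is nearest (Δ 0.019).

B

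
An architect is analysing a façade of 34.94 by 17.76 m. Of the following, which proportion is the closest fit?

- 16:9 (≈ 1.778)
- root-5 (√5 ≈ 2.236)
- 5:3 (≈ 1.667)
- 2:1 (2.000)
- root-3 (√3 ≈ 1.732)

Ratio = 34.94 / 17.76 ≈ 1.967.
Distances: 16:9 1.778 (Δ 0.189); root-5 2.236 (Δ 0.269); 5:3 1.667 (Δ 0.300); 2:1 2.000 (Δ 0.033); root-3 1.732 (Δ 0.235).

2:1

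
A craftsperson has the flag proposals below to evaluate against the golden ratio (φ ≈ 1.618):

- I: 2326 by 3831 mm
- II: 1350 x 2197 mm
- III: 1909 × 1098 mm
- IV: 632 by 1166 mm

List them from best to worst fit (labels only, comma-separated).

II, I, III, IV

Ratios: I = 3831 / 2326 ≈ 1.647; II = 2197 / 1350 ≈ 1.627; III = 1909 / 1098 ≈ 1.739; IV = 1166 / 632 ≈ 1.845.
|Δ from 1.618|: I 0.029; II 0.009; III 0.121; IV 0.227.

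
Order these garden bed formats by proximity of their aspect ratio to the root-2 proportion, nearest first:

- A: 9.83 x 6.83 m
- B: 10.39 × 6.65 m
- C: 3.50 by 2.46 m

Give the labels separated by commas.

Ratios: A = 9.83 / 6.83 ≈ 1.439; B = 10.39 / 6.65 ≈ 1.562; C = 3.50 / 2.46 ≈ 1.423.
|Δ from 1.414|: A 0.025; B 0.148; C 0.009.

C, A, B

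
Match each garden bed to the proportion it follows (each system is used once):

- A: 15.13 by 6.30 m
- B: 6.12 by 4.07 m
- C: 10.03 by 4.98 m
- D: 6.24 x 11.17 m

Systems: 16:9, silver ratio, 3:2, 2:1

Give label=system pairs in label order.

A=silver ratio, B=3:2, C=2:1, D=16:9

Ratios: A ≈ 2.402; B ≈ 1.504; C ≈ 2.014; D ≈ 1.790.
Targets: 16:9 ≈ 1.778; silver ratio ≈ 2.414; 3:2 ≈ 1.500; 2:1 ≈ 2.000.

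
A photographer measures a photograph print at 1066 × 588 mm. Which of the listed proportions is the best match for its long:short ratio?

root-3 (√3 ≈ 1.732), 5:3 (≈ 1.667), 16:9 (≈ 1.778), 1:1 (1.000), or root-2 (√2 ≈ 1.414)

Ratio = 1066 / 588 ≈ 1.813.
Distances: root-3 1.732 (Δ 0.081); 5:3 1.667 (Δ 0.146); 16:9 1.778 (Δ 0.035); 1:1 1.000 (Δ 0.813); root-2 1.414 (Δ 0.399).

16:9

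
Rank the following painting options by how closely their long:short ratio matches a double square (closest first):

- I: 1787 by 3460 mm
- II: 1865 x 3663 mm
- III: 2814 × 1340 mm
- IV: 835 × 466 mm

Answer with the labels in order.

II, I, III, IV

Ratios: I = 3460 / 1787 ≈ 1.936; II = 3663 / 1865 ≈ 1.964; III = 2814 / 1340 ≈ 2.100; IV = 835 / 466 ≈ 1.792.
|Δ from 2.000|: I 0.064; II 0.036; III 0.100; IV 0.208.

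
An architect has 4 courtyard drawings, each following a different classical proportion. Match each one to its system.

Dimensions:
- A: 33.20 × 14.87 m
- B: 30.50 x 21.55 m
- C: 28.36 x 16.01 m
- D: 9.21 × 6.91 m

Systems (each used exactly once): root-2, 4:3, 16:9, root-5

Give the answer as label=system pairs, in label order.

Ratios: A ≈ 2.233; B ≈ 1.415; C ≈ 1.771; D ≈ 1.333.
Targets: root-2 ≈ 1.414; 4:3 ≈ 1.333; 16:9 ≈ 1.778; root-5 ≈ 2.236.

A=root-5, B=root-2, C=16:9, D=4:3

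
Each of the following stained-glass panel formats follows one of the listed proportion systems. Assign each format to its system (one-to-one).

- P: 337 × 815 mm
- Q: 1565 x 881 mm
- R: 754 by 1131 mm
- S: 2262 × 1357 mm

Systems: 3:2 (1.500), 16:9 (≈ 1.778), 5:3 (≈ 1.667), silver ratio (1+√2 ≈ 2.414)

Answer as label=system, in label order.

P = 815/337 ≈ 2.418 → silver ratio (2.414)
Q = 1565/881 ≈ 1.776 → 16:9 (1.778)
R = 1131/754 ≈ 1.500 → 3:2 (1.500)
S = 2262/1357 ≈ 1.667 → 5:3 (1.667)

P=silver ratio, Q=16:9, R=3:2, S=5:3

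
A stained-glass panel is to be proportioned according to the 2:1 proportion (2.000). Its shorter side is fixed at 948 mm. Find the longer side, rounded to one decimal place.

2:1 = 2.00000.
Longer side = 948 × 2.00000 ≈ 1896.000 → 1896.0 mm.

1896.0 mm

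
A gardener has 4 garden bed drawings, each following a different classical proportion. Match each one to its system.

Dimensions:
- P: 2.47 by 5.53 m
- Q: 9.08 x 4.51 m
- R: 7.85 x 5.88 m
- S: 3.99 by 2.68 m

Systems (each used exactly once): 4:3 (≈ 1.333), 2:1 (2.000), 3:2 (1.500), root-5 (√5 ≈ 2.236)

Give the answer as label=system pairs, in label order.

P=root-5, Q=2:1, R=4:3, S=3:2

Ratios: P ≈ 2.239; Q ≈ 2.013; R ≈ 1.335; S ≈ 1.489.
Targets: 4:3 ≈ 1.333; 2:1 ≈ 2.000; 3:2 ≈ 1.500; root-5 ≈ 2.236.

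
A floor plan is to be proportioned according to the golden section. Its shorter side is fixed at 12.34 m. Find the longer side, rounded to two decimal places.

golden ratio ≈ 1.61803.
Longer side = 12.34 × 1.61803 ≈ 19.9665 → 19.97 m.

19.97 m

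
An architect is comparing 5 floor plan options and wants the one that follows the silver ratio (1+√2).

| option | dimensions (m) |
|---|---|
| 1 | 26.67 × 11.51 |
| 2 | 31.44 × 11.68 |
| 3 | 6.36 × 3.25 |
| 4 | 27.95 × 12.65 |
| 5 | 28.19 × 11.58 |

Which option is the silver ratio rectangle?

5

Ratios (long/short): 1 ≈ 2.317; 2 ≈ 2.692; 3 ≈ 1.957; 4 ≈ 2.209; 5 ≈ 2.434.
silver ratio ≈ 2.414; option 5 is nearest (Δ 0.020).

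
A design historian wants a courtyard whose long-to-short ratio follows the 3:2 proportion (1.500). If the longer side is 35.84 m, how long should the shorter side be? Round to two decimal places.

23.89 m

3:2 = 1.50000.
Shorter side = 35.84 ÷ 1.50000 ≈ 23.8933 → 23.89 m.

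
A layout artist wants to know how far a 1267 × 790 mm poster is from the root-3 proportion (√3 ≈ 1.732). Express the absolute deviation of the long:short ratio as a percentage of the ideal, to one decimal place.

Ratio = 1267 / 790 ≈ 1.6038.
Ideal root-3 ≈ 1.7321. |1.6038 − 1.7321| / 1.7321 ≈ 7.41% → 7.4%.

7.4%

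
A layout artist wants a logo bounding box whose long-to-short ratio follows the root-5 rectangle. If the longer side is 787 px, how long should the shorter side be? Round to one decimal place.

352.0 px

root-5 ≈ 2.23607.
Shorter side = 787 ÷ 2.23607 ≈ 351.957 → 352.0 px.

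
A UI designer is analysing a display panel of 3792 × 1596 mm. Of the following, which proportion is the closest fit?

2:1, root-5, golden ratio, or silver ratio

silver ratio

Ratio = 3792 / 1596 ≈ 2.376.
Distances: 2:1 2.000 (Δ 0.376); root-5 2.236 (Δ 0.140); golden ratio 1.618 (Δ 0.758); silver ratio 2.414 (Δ 0.038).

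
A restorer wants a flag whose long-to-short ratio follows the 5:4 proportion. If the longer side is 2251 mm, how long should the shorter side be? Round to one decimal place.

1800.8 mm

5:4 = 1.25000.
Shorter side = 2251 ÷ 1.25000 ≈ 1800.800 → 1800.8 mm.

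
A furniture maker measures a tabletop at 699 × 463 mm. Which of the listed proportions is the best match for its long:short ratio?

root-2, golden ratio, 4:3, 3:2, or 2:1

3:2

Ratio = 699 / 463 ≈ 1.510.
Distances: root-2 1.414 (Δ 0.096); golden ratio 1.618 (Δ 0.108); 4:3 1.333 (Δ 0.177); 3:2 1.500 (Δ 0.010); 2:1 2.000 (Δ 0.490).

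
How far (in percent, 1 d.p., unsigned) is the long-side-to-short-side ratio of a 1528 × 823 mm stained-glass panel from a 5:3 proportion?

Ratio = 1528 / 823 ≈ 1.8566.
Ideal 5:3 ≈ 1.6667. |1.8566 − 1.6667| / 1.6667 ≈ 11.39% → 11.4%.

11.4%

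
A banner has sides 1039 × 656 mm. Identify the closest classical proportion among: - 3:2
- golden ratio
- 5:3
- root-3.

1039/656 ≈ 1.584. Nearest candidates are golden ratio (1.618, off by 0.034) and 5:3 (1.667, off by 0.083).

golden ratio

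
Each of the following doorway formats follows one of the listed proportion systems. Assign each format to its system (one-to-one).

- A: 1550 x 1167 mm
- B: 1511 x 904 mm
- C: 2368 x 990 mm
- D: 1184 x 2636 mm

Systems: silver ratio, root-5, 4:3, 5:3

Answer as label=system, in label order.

A=4:3, B=5:3, C=silver ratio, D=root-5

Ratios: A ≈ 1.328; B ≈ 1.671; C ≈ 2.392; D ≈ 2.226.
Targets: silver ratio ≈ 2.414; root-5 ≈ 2.236; 4:3 ≈ 1.333; 5:3 ≈ 1.667.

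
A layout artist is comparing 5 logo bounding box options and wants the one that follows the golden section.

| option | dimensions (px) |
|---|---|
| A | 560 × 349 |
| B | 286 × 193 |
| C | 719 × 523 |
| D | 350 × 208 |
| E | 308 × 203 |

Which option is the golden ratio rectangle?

A

Target golden ratio ≈ 1.618.
A: 1.605 (Δ0.013)  B: 1.482 (Δ0.136)  C: 1.375 (Δ0.243)  D: 1.683 (Δ0.065)  E: 1.517 (Δ0.101)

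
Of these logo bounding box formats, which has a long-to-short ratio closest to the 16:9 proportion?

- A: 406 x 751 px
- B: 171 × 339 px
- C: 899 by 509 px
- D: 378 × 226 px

C

Target 16:9 ≈ 1.778.
A: 1.850 (Δ0.072)  B: 1.982 (Δ0.204)  C: 1.766 (Δ0.012)  D: 1.673 (Δ0.105)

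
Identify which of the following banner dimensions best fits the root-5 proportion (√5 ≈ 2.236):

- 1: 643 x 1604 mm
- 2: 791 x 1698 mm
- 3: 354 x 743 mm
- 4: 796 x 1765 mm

Ratios (long/short): 1 ≈ 2.495; 2 ≈ 2.147; 3 ≈ 2.099; 4 ≈ 2.217.
root-5 ≈ 2.236; option 4 is nearest (Δ 0.019).

4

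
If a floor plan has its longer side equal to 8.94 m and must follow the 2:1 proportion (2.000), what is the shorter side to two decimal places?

4.47 m

2:1 = 2.00000.
Shorter side = 8.94 ÷ 2.00000 ≈ 4.4700 → 4.47 m.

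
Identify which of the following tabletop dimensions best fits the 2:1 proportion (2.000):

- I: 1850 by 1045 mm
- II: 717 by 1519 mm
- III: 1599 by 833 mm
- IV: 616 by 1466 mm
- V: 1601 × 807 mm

V

Ratios (long/short): I ≈ 1.770; II ≈ 2.119; III ≈ 1.920; IV ≈ 2.380; V ≈ 1.984.
2:1 ≈ 2.000; option V is nearest (Δ 0.016).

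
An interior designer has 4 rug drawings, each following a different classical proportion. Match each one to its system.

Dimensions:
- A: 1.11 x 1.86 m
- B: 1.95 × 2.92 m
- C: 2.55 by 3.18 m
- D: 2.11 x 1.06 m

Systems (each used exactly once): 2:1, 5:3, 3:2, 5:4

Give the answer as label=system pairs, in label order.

A=5:3, B=3:2, C=5:4, D=2:1

A = 1.86/1.11 ≈ 1.676 → 5:3 (1.667)
B = 2.92/1.95 ≈ 1.497 → 3:2 (1.500)
C = 3.18/2.55 ≈ 1.247 → 5:4 (1.250)
D = 2.11/1.06 ≈ 1.991 → 2:1 (2.000)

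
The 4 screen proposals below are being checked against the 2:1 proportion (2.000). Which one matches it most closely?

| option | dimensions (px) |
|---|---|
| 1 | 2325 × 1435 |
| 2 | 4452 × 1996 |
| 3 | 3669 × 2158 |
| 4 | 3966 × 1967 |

Ratios (long/short): 1 ≈ 1.620; 2 ≈ 2.230; 3 ≈ 1.700; 4 ≈ 2.016.
2:1 ≈ 2.000; option 4 is nearest (Δ 0.016).

4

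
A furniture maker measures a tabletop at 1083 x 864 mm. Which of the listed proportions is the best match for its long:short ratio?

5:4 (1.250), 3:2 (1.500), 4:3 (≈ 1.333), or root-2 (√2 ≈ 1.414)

5:4

1083/864 ≈ 1.253. Nearest candidates are 5:4 (1.250, off by 0.003) and 4:3 (1.333, off by 0.080).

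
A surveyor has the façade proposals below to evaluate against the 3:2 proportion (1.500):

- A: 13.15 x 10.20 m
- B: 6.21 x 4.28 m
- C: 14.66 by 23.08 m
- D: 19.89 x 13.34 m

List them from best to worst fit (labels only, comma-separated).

Ratios: A = 13.15 / 10.20 ≈ 1.289; B = 6.21 / 4.28 ≈ 1.451; C = 23.08 / 14.66 ≈ 1.574; D = 19.89 / 13.34 ≈ 1.491.
|Δ from 1.500|: A 0.211; B 0.049; C 0.074; D 0.009.

D, B, C, A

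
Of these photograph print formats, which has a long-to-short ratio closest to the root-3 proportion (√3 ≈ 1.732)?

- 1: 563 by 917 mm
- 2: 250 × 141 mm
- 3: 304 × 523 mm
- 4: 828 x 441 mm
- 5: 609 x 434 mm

Ratios (long/short): 1 ≈ 1.629; 2 ≈ 1.773; 3 ≈ 1.720; 4 ≈ 1.878; 5 ≈ 1.403.
root-3 ≈ 1.732; option 3 is nearest (Δ 0.012).

3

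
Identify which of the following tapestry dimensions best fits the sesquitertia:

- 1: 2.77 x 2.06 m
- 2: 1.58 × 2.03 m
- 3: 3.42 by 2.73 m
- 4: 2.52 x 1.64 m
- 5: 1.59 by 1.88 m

1

Ratios (long/short): 1 ≈ 1.345; 2 ≈ 1.285; 3 ≈ 1.253; 4 ≈ 1.537; 5 ≈ 1.182.
4:3 ≈ 1.333; option 1 is nearest (Δ 0.012).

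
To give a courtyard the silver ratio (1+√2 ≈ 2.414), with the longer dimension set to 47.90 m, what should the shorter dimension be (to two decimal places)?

silver ratio ≈ 2.41421.
Shorter side = 47.90 ÷ 2.41421 ≈ 19.8409 → 19.84 m.

19.84 m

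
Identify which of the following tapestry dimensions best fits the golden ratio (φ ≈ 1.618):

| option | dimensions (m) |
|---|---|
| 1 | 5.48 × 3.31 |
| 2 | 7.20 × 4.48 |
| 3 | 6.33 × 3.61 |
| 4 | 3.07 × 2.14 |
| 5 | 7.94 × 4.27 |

2

Target golden ratio ≈ 1.618.
1: 1.656 (Δ0.038)  2: 1.607 (Δ0.011)  3: 1.753 (Δ0.135)  4: 1.435 (Δ0.183)  5: 1.859 (Δ0.241)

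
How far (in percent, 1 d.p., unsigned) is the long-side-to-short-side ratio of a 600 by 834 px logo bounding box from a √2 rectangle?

1.7%

Ratio = 834 / 600 ≈ 1.3900.
Ideal root-2 ≈ 1.4142. |1.3900 − 1.4142| / 1.4142 ≈ 1.71% → 1.7%.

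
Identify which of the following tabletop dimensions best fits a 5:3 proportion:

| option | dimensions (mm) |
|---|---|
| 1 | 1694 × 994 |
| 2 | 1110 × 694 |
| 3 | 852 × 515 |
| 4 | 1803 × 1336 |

Target 5:3 ≈ 1.667.
1: 1.704 (Δ0.037)  2: 1.599 (Δ0.068)  3: 1.654 (Δ0.013)  4: 1.350 (Δ0.317)

3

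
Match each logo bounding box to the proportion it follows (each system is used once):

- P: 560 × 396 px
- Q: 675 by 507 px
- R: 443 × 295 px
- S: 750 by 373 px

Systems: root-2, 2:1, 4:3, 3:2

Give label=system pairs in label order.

Ratios: P ≈ 1.414; Q ≈ 1.331; R ≈ 1.502; S ≈ 2.011.
Targets: root-2 ≈ 1.414; 2:1 ≈ 2.000; 4:3 ≈ 1.333; 3:2 ≈ 1.500.

P=root-2, Q=4:3, R=3:2, S=2:1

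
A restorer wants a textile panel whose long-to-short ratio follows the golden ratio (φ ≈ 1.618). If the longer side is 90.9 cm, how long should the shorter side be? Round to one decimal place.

56.2 cm

golden ratio ≈ 1.61803.
Shorter side = 90.9 ÷ 1.61803 ≈ 56.179 → 56.2 cm.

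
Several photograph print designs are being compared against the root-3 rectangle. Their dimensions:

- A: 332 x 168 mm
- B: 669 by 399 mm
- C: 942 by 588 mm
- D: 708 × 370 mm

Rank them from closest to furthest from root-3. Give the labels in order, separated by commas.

B, C, D, A

Ratios: A = 332 / 168 ≈ 1.976; B = 669 / 399 ≈ 1.677; C = 942 / 588 ≈ 1.602; D = 708 / 370 ≈ 1.914.
|Δ from 1.732|: A 0.244; B 0.055; C 0.130; D 0.182.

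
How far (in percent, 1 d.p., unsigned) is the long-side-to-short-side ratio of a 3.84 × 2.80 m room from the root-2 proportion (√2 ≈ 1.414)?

3.0%

Ratio = 3.84 / 2.80 ≈ 1.3714.
Ideal root-2 ≈ 1.4142. |1.3714 − 1.4142| / 1.4142 ≈ 3.03% → 3.0%.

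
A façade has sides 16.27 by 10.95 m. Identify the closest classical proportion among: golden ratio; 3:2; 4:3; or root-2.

Ratio = 16.27 / 10.95 ≈ 1.486.
Distances: golden ratio 1.618 (Δ 0.132); 3:2 1.500 (Δ 0.014); 4:3 1.333 (Δ 0.153); root-2 1.414 (Δ 0.072).

3:2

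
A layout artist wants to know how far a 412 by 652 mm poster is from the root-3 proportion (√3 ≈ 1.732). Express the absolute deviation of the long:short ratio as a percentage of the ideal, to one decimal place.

8.6%

Ratio = 652 / 412 ≈ 1.5825.
Ideal root-3 ≈ 1.7321. |1.5825 − 1.7321| / 1.7321 ≈ 8.64% → 8.6%.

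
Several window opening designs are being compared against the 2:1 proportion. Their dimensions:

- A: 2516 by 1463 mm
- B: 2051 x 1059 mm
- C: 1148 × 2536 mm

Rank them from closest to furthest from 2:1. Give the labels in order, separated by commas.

A: 2516/1463 ≈ 1.720 → |1.720 − 2.000| = 0.280
B: 2051/1059 ≈ 1.937 → |1.937 − 2.000| = 0.063
C: 2536/1148 ≈ 2.209 → |2.209 − 2.000| = 0.209

B, C, A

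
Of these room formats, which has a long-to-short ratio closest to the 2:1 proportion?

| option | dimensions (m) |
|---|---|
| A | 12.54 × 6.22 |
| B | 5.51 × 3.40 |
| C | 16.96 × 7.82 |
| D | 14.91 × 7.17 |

Target 2:1 ≈ 2.000.
A: 2.016 (Δ0.016)  B: 1.621 (Δ0.379)  C: 2.169 (Δ0.169)  D: 2.079 (Δ0.079)

A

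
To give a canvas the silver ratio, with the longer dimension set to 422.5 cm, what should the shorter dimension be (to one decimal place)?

175.0 cm

silver ratio ≈ 2.41421.
Shorter side = 422.5 ÷ 2.41421 ≈ 175.005 → 175.0 cm.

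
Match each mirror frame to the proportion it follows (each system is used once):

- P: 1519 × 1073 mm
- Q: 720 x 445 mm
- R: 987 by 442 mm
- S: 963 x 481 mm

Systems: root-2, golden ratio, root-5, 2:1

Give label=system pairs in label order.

P = 1519/1073 ≈ 1.416 → root-2 (1.414)
Q = 720/445 ≈ 1.618 → golden ratio (1.618)
R = 987/442 ≈ 2.233 → root-5 (2.236)
S = 963/481 ≈ 2.002 → 2:1 (2.000)

P=root-2, Q=golden ratio, R=root-5, S=2:1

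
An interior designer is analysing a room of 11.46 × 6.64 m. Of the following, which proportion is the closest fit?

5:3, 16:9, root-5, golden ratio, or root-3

root-3

11.46/6.64 ≈ 1.726. Nearest candidates are root-3 (1.732, off by 0.006) and 16:9 (1.778, off by 0.052).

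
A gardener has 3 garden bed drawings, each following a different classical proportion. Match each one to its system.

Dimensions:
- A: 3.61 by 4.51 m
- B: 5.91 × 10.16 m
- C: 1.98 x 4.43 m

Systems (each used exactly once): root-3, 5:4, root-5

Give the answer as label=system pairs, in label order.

Ratios: A ≈ 1.249; B ≈ 1.719; C ≈ 2.237.
Targets: root-3 ≈ 1.732; 5:4 ≈ 1.250; root-5 ≈ 2.236.

A=5:4, B=root-3, C=root-5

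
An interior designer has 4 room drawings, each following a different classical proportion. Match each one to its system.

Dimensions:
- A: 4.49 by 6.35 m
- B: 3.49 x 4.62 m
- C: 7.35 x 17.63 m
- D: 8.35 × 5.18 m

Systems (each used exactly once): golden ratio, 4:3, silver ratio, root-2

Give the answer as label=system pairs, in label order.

A=root-2, B=4:3, C=silver ratio, D=golden ratio

A = 6.35/4.49 ≈ 1.414 → root-2 (1.414)
B = 4.62/3.49 ≈ 1.324 → 4:3 (1.333)
C = 17.63/7.35 ≈ 2.399 → silver ratio (2.414)
D = 8.35/5.18 ≈ 1.612 → golden ratio (1.618)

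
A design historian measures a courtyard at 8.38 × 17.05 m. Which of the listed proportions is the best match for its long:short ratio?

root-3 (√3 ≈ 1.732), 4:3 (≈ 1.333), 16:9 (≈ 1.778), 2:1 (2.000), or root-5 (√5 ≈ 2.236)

17.05/8.38 ≈ 2.035. Nearest candidates are 2:1 (2.000, off by 0.035) and root-5 (2.236, off by 0.201).

2:1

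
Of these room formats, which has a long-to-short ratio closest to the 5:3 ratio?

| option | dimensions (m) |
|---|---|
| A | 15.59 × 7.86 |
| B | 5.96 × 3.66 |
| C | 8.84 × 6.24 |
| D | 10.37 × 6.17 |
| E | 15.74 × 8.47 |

D

Target 5:3 ≈ 1.667.
A: 1.983 (Δ0.316)  B: 1.628 (Δ0.039)  C: 1.417 (Δ0.250)  D: 1.681 (Δ0.014)  E: 1.858 (Δ0.191)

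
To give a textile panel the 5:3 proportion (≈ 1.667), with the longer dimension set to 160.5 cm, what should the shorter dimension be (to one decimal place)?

5:3 ≈ 1.66667.
Shorter side = 160.5 ÷ 1.66667 ≈ 96.300 → 96.3 cm.

96.3 cm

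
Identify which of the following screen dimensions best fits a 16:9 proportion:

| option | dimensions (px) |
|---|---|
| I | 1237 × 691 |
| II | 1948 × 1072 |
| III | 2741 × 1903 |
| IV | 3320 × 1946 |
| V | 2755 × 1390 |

Target 16:9 ≈ 1.778.
I: 1.790 (Δ0.012)  II: 1.817 (Δ0.039)  III: 1.440 (Δ0.338)  IV: 1.706 (Δ0.072)  V: 1.982 (Δ0.204)

I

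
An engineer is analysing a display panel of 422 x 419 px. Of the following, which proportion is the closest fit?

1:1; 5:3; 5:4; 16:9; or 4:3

1:1

422/419 ≈ 1.007. Nearest candidates are 1:1 (1.000, off by 0.007) and 5:4 (1.250, off by 0.243).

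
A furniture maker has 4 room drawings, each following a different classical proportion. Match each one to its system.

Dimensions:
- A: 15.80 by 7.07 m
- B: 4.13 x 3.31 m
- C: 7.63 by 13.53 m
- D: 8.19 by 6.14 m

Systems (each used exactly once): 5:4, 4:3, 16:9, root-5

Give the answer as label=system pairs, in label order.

Ratios: A ≈ 2.235; B ≈ 1.248; C ≈ 1.773; D ≈ 1.334.
Targets: 5:4 ≈ 1.250; 4:3 ≈ 1.333; 16:9 ≈ 1.778; root-5 ≈ 2.236.

A=root-5, B=5:4, C=16:9, D=4:3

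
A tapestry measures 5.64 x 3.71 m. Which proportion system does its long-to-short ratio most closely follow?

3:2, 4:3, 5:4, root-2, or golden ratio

5.64/3.71 ≈ 1.520. Nearest candidates are 3:2 (1.500, off by 0.020) and golden ratio (1.618, off by 0.098).

3:2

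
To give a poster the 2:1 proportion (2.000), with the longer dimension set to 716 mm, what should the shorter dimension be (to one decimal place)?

358.0 mm

2:1 = 2.00000.
Shorter side = 716 ÷ 2.00000 ≈ 358.000 → 358.0 mm.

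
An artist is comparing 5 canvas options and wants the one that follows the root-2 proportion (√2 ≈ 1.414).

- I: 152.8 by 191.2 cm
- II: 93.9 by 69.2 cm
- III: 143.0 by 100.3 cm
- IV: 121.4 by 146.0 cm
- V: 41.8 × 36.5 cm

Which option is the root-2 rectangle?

III

Ratios (long/short): I ≈ 1.251; II ≈ 1.357; III ≈ 1.426; IV ≈ 1.203; V ≈ 1.145.
root-2 ≈ 1.414; option III is nearest (Δ 0.012).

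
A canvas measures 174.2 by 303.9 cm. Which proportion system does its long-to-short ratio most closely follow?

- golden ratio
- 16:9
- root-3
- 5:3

root-3

303.9/174.2 ≈ 1.745. Nearest candidates are root-3 (1.732, off by 0.013) and 16:9 (1.778, off by 0.033).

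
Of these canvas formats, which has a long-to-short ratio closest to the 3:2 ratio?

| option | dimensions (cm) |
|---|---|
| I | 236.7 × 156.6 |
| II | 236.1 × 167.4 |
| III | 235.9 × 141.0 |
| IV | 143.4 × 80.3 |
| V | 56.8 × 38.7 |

Ratios (long/short): I ≈ 1.511; II ≈ 1.410; III ≈ 1.673; IV ≈ 1.786; V ≈ 1.468.
3:2 ≈ 1.500; option I is nearest (Δ 0.011).

I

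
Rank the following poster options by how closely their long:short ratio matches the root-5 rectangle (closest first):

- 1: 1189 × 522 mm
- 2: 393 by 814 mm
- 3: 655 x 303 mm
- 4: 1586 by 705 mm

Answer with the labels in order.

4, 1, 3, 2

Ratios: 1 = 1189 / 522 ≈ 2.278; 2 = 814 / 393 ≈ 2.071; 3 = 655 / 303 ≈ 2.162; 4 = 1586 / 705 ≈ 2.250.
|Δ from 2.236|: 1 0.042; 2 0.165; 3 0.074; 4 0.014.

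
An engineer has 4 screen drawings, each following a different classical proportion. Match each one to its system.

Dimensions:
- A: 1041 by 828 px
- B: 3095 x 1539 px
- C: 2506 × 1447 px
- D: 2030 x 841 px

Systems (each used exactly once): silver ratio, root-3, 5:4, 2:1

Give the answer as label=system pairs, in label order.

A=5:4, B=2:1, C=root-3, D=silver ratio

A = 1041/828 ≈ 1.257 → 5:4 (1.250)
B = 3095/1539 ≈ 2.011 → 2:1 (2.000)
C = 2506/1447 ≈ 1.732 → root-3 (1.732)
D = 2030/841 ≈ 2.414 → silver ratio (2.414)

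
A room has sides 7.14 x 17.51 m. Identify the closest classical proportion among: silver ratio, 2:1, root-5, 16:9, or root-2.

silver ratio

17.51/7.14 ≈ 2.452. Nearest candidates are silver ratio (2.414, off by 0.038) and root-5 (2.236, off by 0.216).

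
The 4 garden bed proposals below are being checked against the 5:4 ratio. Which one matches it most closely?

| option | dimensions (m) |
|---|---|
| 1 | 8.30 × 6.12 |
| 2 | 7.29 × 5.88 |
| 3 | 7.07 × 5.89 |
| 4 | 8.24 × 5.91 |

2

Ratios (long/short): 1 ≈ 1.356; 2 ≈ 1.240; 3 ≈ 1.200; 4 ≈ 1.394.
5:4 ≈ 1.250; option 2 is nearest (Δ 0.010).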